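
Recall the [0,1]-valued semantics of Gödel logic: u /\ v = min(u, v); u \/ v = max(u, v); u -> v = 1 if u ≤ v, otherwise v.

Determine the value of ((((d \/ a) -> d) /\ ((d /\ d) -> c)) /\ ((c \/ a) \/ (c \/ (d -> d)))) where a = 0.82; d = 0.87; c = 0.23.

(d \/ a) = max(0.87, 0.82) = 0.87
((d \/ a) -> d): 0.87 ≤ 0.87, so result = 1
(d /\ d) = min(0.87, 0.87) = 0.87
((d /\ d) -> c): 0.87 > 0.23, so result = 0.23
(((d \/ a) -> d) /\ ((d /\ d) -> c)) = min(1, 0.23) = 0.23
(c \/ a) = max(0.23, 0.82) = 0.82
(d -> d): 0.87 ≤ 0.87, so result = 1
(c \/ (d -> d)) = max(0.23, 1) = 1
((c \/ a) \/ (c \/ (d -> d))) = max(0.82, 1) = 1
((((d \/ a) -> d) /\ ((d /\ d) -> c)) /\ ((c \/ a) \/ (c \/ (d -> d)))) = min(0.23, 1) = 0.23

0.23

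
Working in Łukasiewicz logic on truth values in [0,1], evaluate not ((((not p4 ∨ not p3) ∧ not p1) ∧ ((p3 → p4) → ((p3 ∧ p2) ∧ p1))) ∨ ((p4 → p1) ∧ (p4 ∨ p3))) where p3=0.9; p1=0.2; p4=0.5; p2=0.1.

0.30

not p4: Łukasiewicz ¬ gives 1 − 0.5 = 0.5
not p3: Łukasiewicz ¬ gives 1 − 0.9 = 0.1
(not p4 ∨ not p3) = max(0.5, 0.1) = 0.5
not p1: Łukasiewicz ¬ gives 1 − 0.2 = 0.8
((not p4 ∨ not p3) ∧ not p1) = min(0.5, 0.8) = 0.5
(p3 → p4): min(1, 1 − 0.9 + 0.5) = 0.6
(p3 ∧ p2) = min(0.9, 0.1) = 0.1
((p3 ∧ p2) ∧ p1) = min(0.1, 0.2) = 0.1
((p3 → p4) → ((p3 ∧ p2) ∧ p1)): min(1, 1 − 0.6 + 0.1) = 0.5
(((not p4 ∨ not p3) ∧ not p1) ∧ ((p3 → p4) → ((p3 ∧ p2) ∧ p1))) = min(0.5, 0.5) = 0.5
(p4 → p1): min(1, 1 − 0.5 + 0.2) = 0.7
(p4 ∨ p3) = max(0.5, 0.9) = 0.9
((p4 → p1) ∧ (p4 ∨ p3)) = min(0.7, 0.9) = 0.7
((((not p4 ∨ not p3) ∧ not p1) ∧ ((p3 → p4) → ((p3 ∧ p2) ∧ p1))) ∨ ((p4 → p1) ∧ (p4 ∨ p3))) = max(0.5, 0.7) = 0.7
not ((((not p4 ∨ not p3) ∧ not p1) ∧ ((p3 → p4) → ((p3 ∧ p2) ∧ p1))) ∨ ((p4 → p1) ∧ (p4 ∨ p3))): Łukasiewicz ¬ gives 1 − 0.7 = 0.3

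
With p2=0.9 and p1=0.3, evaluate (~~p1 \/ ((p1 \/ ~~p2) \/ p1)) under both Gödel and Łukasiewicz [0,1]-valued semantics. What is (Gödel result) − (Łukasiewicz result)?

0.10

Gödel evaluation:
  ~p1: Gödel ¬ of 0.3 = 0 (operand ≠ 0)
  ~~p1: Gödel ¬ of 0 = 1 (operand is 0)
  ~p2: Gödel ¬ of 0.9 = 0 (operand ≠ 0)
  ~~p2: Gödel ¬ of 0 = 1 (operand is 0)
  (p1 \/ ~~p2) = max(0.3, 1) = 1
  ((p1 \/ ~~p2) \/ p1) = max(1, 0.3) = 1
  (~~p1 \/ ((p1 \/ ~~p2) \/ p1)) = max(1, 1) = 1
  Gödel value = 1
Łukasiewicz evaluation:
  ~p1: Łukasiewicz ¬ gives 1 − 0.3 = 0.7
  ~~p1: Łukasiewicz ¬ gives 1 − 0.7 = 0.3
  ~p2: Łukasiewicz ¬ gives 1 − 0.9 = 0.1
  ~~p2: Łukasiewicz ¬ gives 1 − 0.1 = 0.9
  (p1 \/ ~~p2) = max(0.3, 0.9) = 0.9
  ((p1 \/ ~~p2) \/ p1) = max(0.9, 0.3) = 0.9
  (~~p1 \/ ((p1 \/ ~~p2) \/ p1)) = max(0.3, 0.9) = 0.9
  Łukasiewicz value = 0.9
Difference: 1 − 0.9 = 0.10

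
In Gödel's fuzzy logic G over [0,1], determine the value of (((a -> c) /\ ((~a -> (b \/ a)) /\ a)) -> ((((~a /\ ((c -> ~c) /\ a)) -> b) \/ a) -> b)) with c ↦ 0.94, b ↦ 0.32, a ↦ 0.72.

(a -> c): 0.72 ≤ 0.94, so result = 1
~a: Gödel ¬ of 0.72 = 0 (operand ≠ 0)
(b \/ a) = max(0.32, 0.72) = 0.72
(~a -> (b \/ a)): 0 ≤ 0.72, so result = 1
((~a -> (b \/ a)) /\ a) = min(1, 0.72) = 0.72
((a -> c) /\ ((~a -> (b \/ a)) /\ a)) = min(1, 0.72) = 0.72
~a: Gödel ¬ of 0.72 = 0 (operand ≠ 0)
~c: Gödel ¬ of 0.94 = 0 (operand ≠ 0)
(c -> ~c): 0.94 > 0, so result = 0
((c -> ~c) /\ a) = min(0, 0.72) = 0
(~a /\ ((c -> ~c) /\ a)) = min(0, 0) = 0
((~a /\ ((c -> ~c) /\ a)) -> b): 0 ≤ 0.32, so result = 1
(((~a /\ ((c -> ~c) /\ a)) -> b) \/ a) = max(1, 0.72) = 1
((((~a /\ ((c -> ~c) /\ a)) -> b) \/ a) -> b): 1 > 0.32, so result = 0.32
(((a -> c) /\ ((~a -> (b \/ a)) /\ a)) -> ((((~a /\ ((c -> ~c) /\ a)) -> b) \/ a) -> b)): 0.72 > 0.32, so result = 0.32

0.32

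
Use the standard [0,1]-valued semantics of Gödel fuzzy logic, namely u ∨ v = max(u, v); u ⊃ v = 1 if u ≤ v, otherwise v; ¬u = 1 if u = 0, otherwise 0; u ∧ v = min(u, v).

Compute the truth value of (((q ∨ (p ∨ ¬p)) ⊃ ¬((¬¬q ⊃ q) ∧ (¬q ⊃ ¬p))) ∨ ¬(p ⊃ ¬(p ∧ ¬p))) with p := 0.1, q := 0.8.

0.00

¬p: Gödel ¬ of 0.1 = 0 (operand ≠ 0)
(p ∨ ¬p) = max(0.1, 0) = 0.1
(q ∨ (p ∨ ¬p)) = max(0.8, 0.1) = 0.8
¬q: Gödel ¬ of 0.8 = 0 (operand ≠ 0)
¬¬q: Gödel ¬ of 0 = 1 (operand is 0)
(¬¬q ⊃ q): 1 > 0.8, so result = 0.8
¬q: Gödel ¬ of 0.8 = 0 (operand ≠ 0)
¬p: Gödel ¬ of 0.1 = 0 (operand ≠ 0)
(¬q ⊃ ¬p): 0 ≤ 0, so result = 1
((¬¬q ⊃ q) ∧ (¬q ⊃ ¬p)) = min(0.8, 1) = 0.8
¬((¬¬q ⊃ q) ∧ (¬q ⊃ ¬p)): Gödel ¬ of 0.8 = 0 (operand ≠ 0)
((q ∨ (p ∨ ¬p)) ⊃ ¬((¬¬q ⊃ q) ∧ (¬q ⊃ ¬p))): 0.8 > 0, so result = 0
¬p: Gödel ¬ of 0.1 = 0 (operand ≠ 0)
(p ∧ ¬p) = min(0.1, 0) = 0
¬(p ∧ ¬p): Gödel ¬ of 0 = 1 (operand is 0)
(p ⊃ ¬(p ∧ ¬p)): 0.1 ≤ 1, so result = 1
¬(p ⊃ ¬(p ∧ ¬p)): Gödel ¬ of 1 = 0 (operand ≠ 0)
(((q ∨ (p ∨ ¬p)) ⊃ ¬((¬¬q ⊃ q) ∧ (¬q ⊃ ¬p))) ∨ ¬(p ⊃ ¬(p ∧ ¬p))) = max(0, 0) = 0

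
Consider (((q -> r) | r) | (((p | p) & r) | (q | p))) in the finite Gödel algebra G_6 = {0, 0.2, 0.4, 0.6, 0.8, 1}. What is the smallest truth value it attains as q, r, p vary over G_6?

0.20

The minimum is attained at q = 0.2, r = 0, p = 0:
  (q -> r): 0.2 > 0, so result = 0
  ((q -> r) | r) = max(0, 0) = 0
  (p | p) = max(0, 0) = 0
  ((p | p) & r) = min(0, 0) = 0
  (q | p) = max(0.2, 0) = 0.2
  (((p | p) & r) | (q | p)) = max(0, 0.2) = 0.2
  (((q -> r) | r) | (((p | p) & r) | (q | p))) = max(0, 0.2) = 0.2
Checking all 216 assignments confirms none give a value below 0.20.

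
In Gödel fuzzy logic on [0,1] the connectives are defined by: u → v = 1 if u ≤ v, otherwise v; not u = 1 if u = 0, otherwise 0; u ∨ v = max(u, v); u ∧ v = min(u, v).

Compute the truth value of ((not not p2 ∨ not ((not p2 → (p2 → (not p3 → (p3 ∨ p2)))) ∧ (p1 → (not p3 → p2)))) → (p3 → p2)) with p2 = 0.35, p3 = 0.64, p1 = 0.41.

not p2: Gödel ¬ of 0.35 = 0 (operand ≠ 0)
not not p2: Gödel ¬ of 0 = 1 (operand is 0)
not p2: Gödel ¬ of 0.35 = 0 (operand ≠ 0)
not p3: Gödel ¬ of 0.64 = 0 (operand ≠ 0)
(p3 ∨ p2) = max(0.64, 0.35) = 0.64
(not p3 → (p3 ∨ p2)): 0 ≤ 0.64, so result = 1
(p2 → (not p3 → (p3 ∨ p2))): 0.35 ≤ 1, so result = 1
(not p2 → (p2 → (not p3 → (p3 ∨ p2)))): 0 ≤ 1, so result = 1
not p3: Gödel ¬ of 0.64 = 0 (operand ≠ 0)
(not p3 → p2): 0 ≤ 0.35, so result = 1
(p1 → (not p3 → p2)): 0.41 ≤ 1, so result = 1
((not p2 → (p2 → (not p3 → (p3 ∨ p2)))) ∧ (p1 → (not p3 → p2))) = min(1, 1) = 1
not ((not p2 → (p2 → (not p3 → (p3 ∨ p2)))) ∧ (p1 → (not p3 → p2))): Gödel ¬ of 1 = 0 (operand ≠ 0)
(not not p2 ∨ not ((not p2 → (p2 → (not p3 → (p3 ∨ p2)))) ∧ (p1 → (not p3 → p2)))) = max(1, 0) = 1
(p3 → p2): 0.64 > 0.35, so result = 0.35
((not not p2 ∨ not ((not p2 → (p2 → (not p3 → (p3 ∨ p2)))) ∧ (p1 → (not p3 → p2)))) → (p3 → p2)): 1 > 0.35, so result = 0.35

0.35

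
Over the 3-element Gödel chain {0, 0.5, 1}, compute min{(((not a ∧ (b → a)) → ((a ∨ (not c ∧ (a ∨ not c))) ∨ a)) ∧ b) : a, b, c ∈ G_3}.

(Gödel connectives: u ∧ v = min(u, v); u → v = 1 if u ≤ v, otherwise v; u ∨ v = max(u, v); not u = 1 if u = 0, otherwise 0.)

The minimum is attained at a = 0, b = 0, c = 0:
  not a: Gödel ¬ of 0 = 1 (operand is 0)
  (b → a): 0 ≤ 0, so result = 1
  (not a ∧ (b → a)) = min(1, 1) = 1
  not c: Gödel ¬ of 0 = 1 (operand is 0)
  not c: Gödel ¬ of 0 = 1 (operand is 0)
  (a ∨ not c) = max(0, 1) = 1
  (not c ∧ (a ∨ not c)) = min(1, 1) = 1
  (a ∨ (not c ∧ (a ∨ not c))) = max(0, 1) = 1
  ((a ∨ (not c ∧ (a ∨ not c))) ∨ a) = max(1, 0) = 1
  ((not a ∧ (b → a)) → ((a ∨ (not c ∧ (a ∨ not c))) ∨ a)): 1 ≤ 1, so result = 1
  (((not a ∧ (b → a)) → ((a ∨ (not c ∧ (a ∨ not c))) ∨ a)) ∧ b) = min(1, 0) = 0
Checking all 27 assignments confirms none give a value below 0.00.

0.00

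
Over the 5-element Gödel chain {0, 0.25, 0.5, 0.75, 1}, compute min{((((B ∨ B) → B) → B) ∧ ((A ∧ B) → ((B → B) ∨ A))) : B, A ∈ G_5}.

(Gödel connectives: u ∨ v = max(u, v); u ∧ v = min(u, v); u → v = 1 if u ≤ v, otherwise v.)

The minimum is attained at B = 0, A = 0:
  (B ∨ B) = max(0, 0) = 0
  ((B ∨ B) → B): 0 ≤ 0, so result = 1
  (((B ∨ B) → B) → B): 1 > 0, so result = 0
  (A ∧ B) = min(0, 0) = 0
  (B → B): 0 ≤ 0, so result = 1
  ((B → B) ∨ A) = max(1, 0) = 1
  ((A ∧ B) → ((B → B) ∨ A)): 0 ≤ 1, so result = 1
  ((((B ∨ B) → B) → B) ∧ ((A ∧ B) → ((B → B) ∨ A))) = min(0, 1) = 0
Checking all 25 assignments confirms none give a value below 0.00.

0.00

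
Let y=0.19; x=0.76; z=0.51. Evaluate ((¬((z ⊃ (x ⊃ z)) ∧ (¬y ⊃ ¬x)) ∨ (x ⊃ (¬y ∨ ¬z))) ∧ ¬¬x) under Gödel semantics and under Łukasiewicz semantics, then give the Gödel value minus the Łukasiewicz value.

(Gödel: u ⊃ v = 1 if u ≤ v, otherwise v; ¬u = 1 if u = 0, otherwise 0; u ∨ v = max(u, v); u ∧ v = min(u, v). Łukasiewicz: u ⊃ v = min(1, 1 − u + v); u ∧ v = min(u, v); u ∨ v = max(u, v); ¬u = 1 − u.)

-0.76

Gödel evaluation:
  (x ⊃ z): 0.76 > 0.51, so result = 0.51
  (z ⊃ (x ⊃ z)): 0.51 ≤ 0.51, so result = 1
  ¬y: Gödel ¬ of 0.19 = 0 (operand ≠ 0)
  ¬x: Gödel ¬ of 0.76 = 0 (operand ≠ 0)
  (¬y ⊃ ¬x): 0 ≤ 0, so result = 1
  ((z ⊃ (x ⊃ z)) ∧ (¬y ⊃ ¬x)) = min(1, 1) = 1
  ¬((z ⊃ (x ⊃ z)) ∧ (¬y ⊃ ¬x)): Gödel ¬ of 1 = 0 (operand ≠ 0)
  ¬y: Gödel ¬ of 0.19 = 0 (operand ≠ 0)
  ¬z: Gödel ¬ of 0.51 = 0 (operand ≠ 0)
  (¬y ∨ ¬z) = max(0, 0) = 0
  (x ⊃ (¬y ∨ ¬z)): 0.76 > 0, so result = 0
  (¬((z ⊃ (x ⊃ z)) ∧ (¬y ⊃ ¬x)) ∨ (x ⊃ (¬y ∨ ¬z))) = max(0, 0) = 0
  ¬x: Gödel ¬ of 0.76 = 0 (operand ≠ 0)
  ¬¬x: Gödel ¬ of 0 = 1 (operand is 0)
  ((¬((z ⊃ (x ⊃ z)) ∧ (¬y ⊃ ¬x)) ∨ (x ⊃ (¬y ∨ ¬z))) ∧ ¬¬x) = min(0, 1) = 0
  Gödel value = 0
Łukasiewicz evaluation:
  (x ⊃ z): min(1, 1 − 0.76 + 0.51) = 0.75
  (z ⊃ (x ⊃ z)): min(1, 1 − 0.51 + 0.75) = 1
  ¬y: Łukasiewicz ¬ gives 1 − 0.19 = 0.81
  ¬x: Łukasiewicz ¬ gives 1 − 0.76 = 0.24
  (¬y ⊃ ¬x): min(1, 1 − 0.81 + 0.24) = 0.43
  ((z ⊃ (x ⊃ z)) ∧ (¬y ⊃ ¬x)) = min(1, 0.43) = 0.43
  ¬((z ⊃ (x ⊃ z)) ∧ (¬y ⊃ ¬x)): Łukasiewicz ¬ gives 1 − 0.43 = 0.57
  ¬y: Łukasiewicz ¬ gives 1 − 0.19 = 0.81
  ¬z: Łukasiewicz ¬ gives 1 − 0.51 = 0.49
  (¬y ∨ ¬z) = max(0.81, 0.49) = 0.81
  (x ⊃ (¬y ∨ ¬z)): min(1, 1 − 0.76 + 0.81) = 1
  (¬((z ⊃ (x ⊃ z)) ∧ (¬y ⊃ ¬x)) ∨ (x ⊃ (¬y ∨ ¬z))) = max(0.57, 1) = 1
  ¬x: Łukasiewicz ¬ gives 1 − 0.76 = 0.24
  ¬¬x: Łukasiewicz ¬ gives 1 − 0.24 = 0.76
  ((¬((z ⊃ (x ⊃ z)) ∧ (¬y ⊃ ¬x)) ∨ (x ⊃ (¬y ∨ ¬z))) ∧ ¬¬x) = min(1, 0.76) = 0.76
  Łukasiewicz value = 0.76
Difference: 0 − 0.76 = -0.76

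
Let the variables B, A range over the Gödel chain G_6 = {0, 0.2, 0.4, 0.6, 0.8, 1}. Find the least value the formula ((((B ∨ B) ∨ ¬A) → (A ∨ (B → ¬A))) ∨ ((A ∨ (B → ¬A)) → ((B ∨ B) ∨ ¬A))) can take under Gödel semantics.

1.00

Every assignment gives 1. For instance at B = 0, A = 0:
  (B ∨ B) = max(0, 0) = 0
  ¬A: Gödel ¬ of 0 = 1 (operand is 0)
  ((B ∨ B) ∨ ¬A) = max(0, 1) = 1
  ¬A: Gödel ¬ of 0 = 1 (operand is 0)
  (B → ¬A): 0 ≤ 1, so result = 1
  (A ∨ (B → ¬A)) = max(0, 1) = 1
  (((B ∨ B) ∨ ¬A) → (A ∨ (B → ¬A))): 1 ≤ 1, so result = 1
  ¬A: Gödel ¬ of 0 = 1 (operand is 0)
  (B → ¬A): 0 ≤ 1, so result = 1
  (A ∨ (B → ¬A)) = max(0, 1) = 1
  (B ∨ B) = max(0, 0) = 0
  ¬A: Gödel ¬ of 0 = 1 (operand is 0)
  ((B ∨ B) ∨ ¬A) = max(0, 1) = 1
  ((A ∨ (B → ¬A)) → ((B ∨ B) ∨ ¬A)): 1 ≤ 1, so result = 1
  ((((B ∨ B) ∨ ¬A) → (A ∨ (B → ¬A))) ∨ ((A ∨ (B → ¬A)) → ((B ∨ B) ∨ ¬A))) = max(1, 1) = 1
All 36 assignments give value 1 — the formula is a G_6-tautology.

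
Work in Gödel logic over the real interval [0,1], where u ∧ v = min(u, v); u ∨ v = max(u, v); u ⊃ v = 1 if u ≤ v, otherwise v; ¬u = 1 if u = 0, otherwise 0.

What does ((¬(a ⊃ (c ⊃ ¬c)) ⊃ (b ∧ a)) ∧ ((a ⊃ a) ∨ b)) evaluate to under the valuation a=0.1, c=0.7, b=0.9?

¬c: Gödel ¬ of 0.7 = 0 (operand ≠ 0)
(c ⊃ ¬c): 0.7 > 0, so result = 0
(a ⊃ (c ⊃ ¬c)): 0.1 > 0, so result = 0
¬(a ⊃ (c ⊃ ¬c)): Gödel ¬ of 0 = 1 (operand is 0)
(b ∧ a) = min(0.9, 0.1) = 0.1
(¬(a ⊃ (c ⊃ ¬c)) ⊃ (b ∧ a)): 1 > 0.1, so result = 0.1
(a ⊃ a): 0.1 ≤ 0.1, so result = 1
((a ⊃ a) ∨ b) = max(1, 0.9) = 1
((¬(a ⊃ (c ⊃ ¬c)) ⊃ (b ∧ a)) ∧ ((a ⊃ a) ∨ b)) = min(0.1, 1) = 0.1

0.10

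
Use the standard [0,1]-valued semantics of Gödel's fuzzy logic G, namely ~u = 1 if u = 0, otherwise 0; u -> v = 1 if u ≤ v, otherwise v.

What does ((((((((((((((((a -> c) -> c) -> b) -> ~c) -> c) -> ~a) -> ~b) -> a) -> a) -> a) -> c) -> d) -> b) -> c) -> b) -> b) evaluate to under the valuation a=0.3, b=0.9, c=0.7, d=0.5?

(a -> c): 0.3 ≤ 0.7, so result = 1
((a -> c) -> c): 1 > 0.7, so result = 0.7
(((a -> c) -> c) -> b): 0.7 ≤ 0.9, so result = 1
~c: Gödel ¬ of 0.7 = 0 (operand ≠ 0)
((((a -> c) -> c) -> b) -> ~c): 1 > 0, so result = 0
(((((a -> c) -> c) -> b) -> ~c) -> c): 0 ≤ 0.7, so result = 1
~a: Gödel ¬ of 0.3 = 0 (operand ≠ 0)
((((((a -> c) -> c) -> b) -> ~c) -> c) -> ~a): 1 > 0, so result = 0
~b: Gödel ¬ of 0.9 = 0 (operand ≠ 0)
(((((((a -> c) -> c) -> b) -> ~c) -> c) -> ~a) -> ~b): 0 ≤ 0, so result = 1
((((((((a -> c) -> c) -> b) -> ~c) -> c) -> ~a) -> ~b) -> a): 1 > 0.3, so result = 0.3
(((((((((a -> c) -> c) -> b) -> ~c) -> c) -> ~a) -> ~b) -> a) -> a): 0.3 ≤ 0.3, so result = 1
((((((((((a -> c) -> c) -> b) -> ~c) -> c) -> ~a) -> ~b) -> a) -> a) -> a): 1 > 0.3, so result = 0.3
(((((((((((a -> c) -> c) -> b) -> ~c) -> c) -> ~a) -> ~b) -> a) -> a) -> a) -> c): 0.3 ≤ 0.7, so result = 1
((((((((((((a -> c) -> c) -> b) -> ~c) -> c) -> ~a) -> ~b) -> a) -> a) -> a) -> c) -> d): 1 > 0.5, so result = 0.5
(((((((((((((a -> c) -> c) -> b) -> ~c) -> c) -> ~a) -> ~b) -> a) -> a) -> a) -> c) -> d) -> b): 0.5 ≤ 0.9, so result = 1
((((((((((((((a -> c) -> c) -> b) -> ~c) -> c) -> ~a) -> ~b) -> a) -> a) -> a) -> c) -> d) -> b) -> c): 1 > 0.7, so result = 0.7
(((((((((((((((a -> c) -> c) -> b) -> ~c) -> c) -> ~a) -> ~b) -> a) -> a) -> a) -> c) -> d) -> b) -> c) -> b): 0.7 ≤ 0.9, so result = 1
((((((((((((((((a -> c) -> c) -> b) -> ~c) -> c) -> ~a) -> ~b) -> a) -> a) -> a) -> c) -> d) -> b) -> c) -> b) -> b): 1 > 0.9, so result = 0.9

0.90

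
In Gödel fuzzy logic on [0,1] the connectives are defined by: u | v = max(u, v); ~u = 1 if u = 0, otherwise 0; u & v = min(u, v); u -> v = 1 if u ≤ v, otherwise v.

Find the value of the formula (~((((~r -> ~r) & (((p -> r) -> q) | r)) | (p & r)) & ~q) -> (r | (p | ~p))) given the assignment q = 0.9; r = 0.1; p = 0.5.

0.50

~r: Gödel ¬ of 0.1 = 0 (operand ≠ 0)
~r: Gödel ¬ of 0.1 = 0 (operand ≠ 0)
(~r -> ~r): 0 ≤ 0, so result = 1
(p -> r): 0.5 > 0.1, so result = 0.1
((p -> r) -> q): 0.1 ≤ 0.9, so result = 1
(((p -> r) -> q) | r) = max(1, 0.1) = 1
((~r -> ~r) & (((p -> r) -> q) | r)) = min(1, 1) = 1
(p & r) = min(0.5, 0.1) = 0.1
(((~r -> ~r) & (((p -> r) -> q) | r)) | (p & r)) = max(1, 0.1) = 1
~q: Gödel ¬ of 0.9 = 0 (operand ≠ 0)
((((~r -> ~r) & (((p -> r) -> q) | r)) | (p & r)) & ~q) = min(1, 0) = 0
~((((~r -> ~r) & (((p -> r) -> q) | r)) | (p & r)) & ~q): Gödel ¬ of 0 = 1 (operand is 0)
~p: Gödel ¬ of 0.5 = 0 (operand ≠ 0)
(p | ~p) = max(0.5, 0) = 0.5
(r | (p | ~p)) = max(0.1, 0.5) = 0.5
(~((((~r -> ~r) & (((p -> r) -> q) | r)) | (p & r)) & ~q) -> (r | (p | ~p))): 1 > 0.5, so result = 0.5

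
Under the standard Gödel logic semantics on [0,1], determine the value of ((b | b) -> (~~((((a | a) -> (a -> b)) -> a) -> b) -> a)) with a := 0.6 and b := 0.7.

(b | b) = max(0.7, 0.7) = 0.7
(a | a) = max(0.6, 0.6) = 0.6
(a -> b): 0.6 ≤ 0.7, so result = 1
((a | a) -> (a -> b)): 0.6 ≤ 1, so result = 1
(((a | a) -> (a -> b)) -> a): 1 > 0.6, so result = 0.6
((((a | a) -> (a -> b)) -> a) -> b): 0.6 ≤ 0.7, so result = 1
~((((a | a) -> (a -> b)) -> a) -> b): Gödel ¬ of 1 = 0 (operand ≠ 0)
~~((((a | a) -> (a -> b)) -> a) -> b): Gödel ¬ of 0 = 1 (operand is 0)
(~~((((a | a) -> (a -> b)) -> a) -> b) -> a): 1 > 0.6, so result = 0.6
((b | b) -> (~~((((a | a) -> (a -> b)) -> a) -> b) -> a)): 0.7 > 0.6, so result = 0.6

0.60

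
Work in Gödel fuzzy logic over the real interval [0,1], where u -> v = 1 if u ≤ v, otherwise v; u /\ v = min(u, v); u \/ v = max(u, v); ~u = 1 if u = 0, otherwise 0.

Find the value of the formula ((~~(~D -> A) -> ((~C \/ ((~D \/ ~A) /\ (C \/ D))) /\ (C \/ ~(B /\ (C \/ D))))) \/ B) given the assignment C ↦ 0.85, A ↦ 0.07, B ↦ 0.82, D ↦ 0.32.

~D: Gödel ¬ of 0.32 = 0 (operand ≠ 0)
(~D -> A): 0 ≤ 0.07, so result = 1
~(~D -> A): Gödel ¬ of 1 = 0 (operand ≠ 0)
~~(~D -> A): Gödel ¬ of 0 = 1 (operand is 0)
~C: Gödel ¬ of 0.85 = 0 (operand ≠ 0)
~D: Gödel ¬ of 0.32 = 0 (operand ≠ 0)
~A: Gödel ¬ of 0.07 = 0 (operand ≠ 0)
(~D \/ ~A) = max(0, 0) = 0
(C \/ D) = max(0.85, 0.32) = 0.85
((~D \/ ~A) /\ (C \/ D)) = min(0, 0.85) = 0
(~C \/ ((~D \/ ~A) /\ (C \/ D))) = max(0, 0) = 0
(C \/ D) = max(0.85, 0.32) = 0.85
(B /\ (C \/ D)) = min(0.82, 0.85) = 0.82
~(B /\ (C \/ D)): Gödel ¬ of 0.82 = 0 (operand ≠ 0)
(C \/ ~(B /\ (C \/ D))) = max(0.85, 0) = 0.85
((~C \/ ((~D \/ ~A) /\ (C \/ D))) /\ (C \/ ~(B /\ (C \/ D)))) = min(0, 0.85) = 0
(~~(~D -> A) -> ((~C \/ ((~D \/ ~A) /\ (C \/ D))) /\ (C \/ ~(B /\ (C \/ D))))): 1 > 0, so result = 0
((~~(~D -> A) -> ((~C \/ ((~D \/ ~A) /\ (C \/ D))) /\ (C \/ ~(B /\ (C \/ D))))) \/ B) = max(0, 0.82) = 0.82

0.82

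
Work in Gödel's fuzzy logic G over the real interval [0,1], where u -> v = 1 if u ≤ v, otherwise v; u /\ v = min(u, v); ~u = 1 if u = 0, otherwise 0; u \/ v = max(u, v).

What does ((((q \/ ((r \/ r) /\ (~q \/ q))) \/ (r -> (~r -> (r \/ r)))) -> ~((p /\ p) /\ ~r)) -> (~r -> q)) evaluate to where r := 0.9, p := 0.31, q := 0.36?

1.00

(r \/ r) = max(0.9, 0.9) = 0.9
~q: Gödel ¬ of 0.36 = 0 (operand ≠ 0)
(~q \/ q) = max(0, 0.36) = 0.36
((r \/ r) /\ (~q \/ q)) = min(0.9, 0.36) = 0.36
(q \/ ((r \/ r) /\ (~q \/ q))) = max(0.36, 0.36) = 0.36
~r: Gödel ¬ of 0.9 = 0 (operand ≠ 0)
(r \/ r) = max(0.9, 0.9) = 0.9
(~r -> (r \/ r)): 0 ≤ 0.9, so result = 1
(r -> (~r -> (r \/ r))): 0.9 ≤ 1, so result = 1
((q \/ ((r \/ r) /\ (~q \/ q))) \/ (r -> (~r -> (r \/ r)))) = max(0.36, 1) = 1
(p /\ p) = min(0.31, 0.31) = 0.31
~r: Gödel ¬ of 0.9 = 0 (operand ≠ 0)
((p /\ p) /\ ~r) = min(0.31, 0) = 0
~((p /\ p) /\ ~r): Gödel ¬ of 0 = 1 (operand is 0)
(((q \/ ((r \/ r) /\ (~q \/ q))) \/ (r -> (~r -> (r \/ r)))) -> ~((p /\ p) /\ ~r)): 1 ≤ 1, so result = 1
~r: Gödel ¬ of 0.9 = 0 (operand ≠ 0)
(~r -> q): 0 ≤ 0.36, so result = 1
((((q \/ ((r \/ r) /\ (~q \/ q))) \/ (r -> (~r -> (r \/ r)))) -> ~((p /\ p) /\ ~r)) -> (~r -> q)): 1 ≤ 1, so result = 1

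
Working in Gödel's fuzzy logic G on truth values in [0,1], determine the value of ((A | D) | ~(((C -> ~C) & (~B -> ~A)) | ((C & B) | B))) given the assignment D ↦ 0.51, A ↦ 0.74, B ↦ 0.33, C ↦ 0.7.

(A | D) = max(0.74, 0.51) = 0.74
~C: Gödel ¬ of 0.7 = 0 (operand ≠ 0)
(C -> ~C): 0.7 > 0, so result = 0
~B: Gödel ¬ of 0.33 = 0 (operand ≠ 0)
~A: Gödel ¬ of 0.74 = 0 (operand ≠ 0)
(~B -> ~A): 0 ≤ 0, so result = 1
((C -> ~C) & (~B -> ~A)) = min(0, 1) = 0
(C & B) = min(0.7, 0.33) = 0.33
((C & B) | B) = max(0.33, 0.33) = 0.33
(((C -> ~C) & (~B -> ~A)) | ((C & B) | B)) = max(0, 0.33) = 0.33
~(((C -> ~C) & (~B -> ~A)) | ((C & B) | B)): Gödel ¬ of 0.33 = 0 (operand ≠ 0)
((A | D) | ~(((C -> ~C) & (~B -> ~A)) | ((C & B) | B))) = max(0.74, 0) = 0.74

0.74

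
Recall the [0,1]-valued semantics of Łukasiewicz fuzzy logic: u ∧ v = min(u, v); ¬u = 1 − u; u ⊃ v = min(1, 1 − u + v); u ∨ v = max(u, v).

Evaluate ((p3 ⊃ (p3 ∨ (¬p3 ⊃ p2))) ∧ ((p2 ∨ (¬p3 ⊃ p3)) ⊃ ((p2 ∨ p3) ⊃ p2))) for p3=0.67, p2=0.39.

¬p3: Łukasiewicz ¬ gives 1 − 0.67 = 0.33
(¬p3 ⊃ p2): min(1, 1 − 0.33 + 0.39) = 1
(p3 ∨ (¬p3 ⊃ p2)) = max(0.67, 1) = 1
(p3 ⊃ (p3 ∨ (¬p3 ⊃ p2))): min(1, 1 − 0.67 + 1) = 1
¬p3: Łukasiewicz ¬ gives 1 − 0.67 = 0.33
(¬p3 ⊃ p3): min(1, 1 − 0.33 + 0.67) = 1
(p2 ∨ (¬p3 ⊃ p3)) = max(0.39, 1) = 1
(p2 ∨ p3) = max(0.39, 0.67) = 0.67
((p2 ∨ p3) ⊃ p2): min(1, 1 − 0.67 + 0.39) = 0.72
((p2 ∨ (¬p3 ⊃ p3)) ⊃ ((p2 ∨ p3) ⊃ p2)): min(1, 1 − 1 + 0.72) = 0.72
((p3 ⊃ (p3 ∨ (¬p3 ⊃ p2))) ∧ ((p2 ∨ (¬p3 ⊃ p3)) ⊃ ((p2 ∨ p3) ⊃ p2))) = min(1, 0.72) = 0.72

0.72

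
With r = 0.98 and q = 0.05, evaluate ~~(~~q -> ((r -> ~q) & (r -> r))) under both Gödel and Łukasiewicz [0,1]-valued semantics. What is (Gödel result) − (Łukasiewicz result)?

Gödel evaluation:
  ~q: Gödel ¬ of 0.05 = 0 (operand ≠ 0)
  ~~q: Gödel ¬ of 0 = 1 (operand is 0)
  ~q: Gödel ¬ of 0.05 = 0 (operand ≠ 0)
  (r -> ~q): 0.98 > 0, so result = 0
  (r -> r): 0.98 ≤ 0.98, so result = 1
  ((r -> ~q) & (r -> r)) = min(0, 1) = 0
  (~~q -> ((r -> ~q) & (r -> r))): 1 > 0, so result = 0
  ~(~~q -> ((r -> ~q) & (r -> r))): Gödel ¬ of 0 = 1 (operand is 0)
  ~~(~~q -> ((r -> ~q) & (r -> r))): Gödel ¬ of 1 = 0 (operand ≠ 0)
  Gödel value = 0
Łukasiewicz evaluation:
  ~q: Łukasiewicz ¬ gives 1 − 0.05 = 0.95
  ~~q: Łukasiewicz ¬ gives 1 − 0.95 = 0.05
  ~q: Łukasiewicz ¬ gives 1 − 0.05 = 0.95
  (r -> ~q): min(1, 1 − 0.98 + 0.95) = 0.97
  (r -> r): min(1, 1 − 0.98 + 0.98) = 1
  ((r -> ~q) & (r -> r)) = min(0.97, 1) = 0.97
  (~~q -> ((r -> ~q) & (r -> r))): min(1, 1 − 0.05 + 0.97) = 1
  ~(~~q -> ((r -> ~q) & (r -> r))): Łukasiewicz ¬ gives 1 − 1 = 0
  ~~(~~q -> ((r -> ~q) & (r -> r))): Łukasiewicz ¬ gives 1 − 0 = 1
  Łukasiewicz value = 1
Difference: 0 − 1 = -1.00

-1.00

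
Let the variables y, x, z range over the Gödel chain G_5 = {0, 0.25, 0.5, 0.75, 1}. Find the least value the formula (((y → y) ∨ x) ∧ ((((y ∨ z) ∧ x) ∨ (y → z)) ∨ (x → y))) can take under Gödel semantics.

0.25

The minimum is attained at y = 0.25, x = 0.5, z = 0:
  (y → y): 0.25 ≤ 0.25, so result = 1
  ((y → y) ∨ x) = max(1, 0.5) = 1
  (y ∨ z) = max(0.25, 0) = 0.25
  ((y ∨ z) ∧ x) = min(0.25, 0.5) = 0.25
  (y → z): 0.25 > 0, so result = 0
  (((y ∨ z) ∧ x) ∨ (y → z)) = max(0.25, 0) = 0.25
  (x → y): 0.5 > 0.25, so result = 0.25
  ((((y ∨ z) ∧ x) ∨ (y → z)) ∨ (x → y)) = max(0.25, 0.25) = 0.25
  (((y → y) ∨ x) ∧ ((((y ∨ z) ∧ x) ∨ (y → z)) ∨ (x → y))) = min(1, 0.25) = 0.25
Checking all 125 assignments confirms none give a value below 0.25.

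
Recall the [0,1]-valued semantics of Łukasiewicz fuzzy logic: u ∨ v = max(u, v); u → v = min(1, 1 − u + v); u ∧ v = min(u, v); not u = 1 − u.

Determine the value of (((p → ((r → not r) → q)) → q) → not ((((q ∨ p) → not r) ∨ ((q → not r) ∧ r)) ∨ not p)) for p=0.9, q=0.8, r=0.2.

0.20

not r: Łukasiewicz ¬ gives 1 − 0.2 = 0.8
(r → not r): min(1, 1 − 0.2 + 0.8) = 1
((r → not r) → q): min(1, 1 − 1 + 0.8) = 0.8
(p → ((r → not r) → q)): min(1, 1 − 0.9 + 0.8) = 0.9
((p → ((r → not r) → q)) → q): min(1, 1 − 0.9 + 0.8) = 0.9
(q ∨ p) = max(0.8, 0.9) = 0.9
not r: Łukasiewicz ¬ gives 1 − 0.2 = 0.8
((q ∨ p) → not r): min(1, 1 − 0.9 + 0.8) = 0.9
not r: Łukasiewicz ¬ gives 1 − 0.2 = 0.8
(q → not r): min(1, 1 − 0.8 + 0.8) = 1
((q → not r) ∧ r) = min(1, 0.2) = 0.2
(((q ∨ p) → not r) ∨ ((q → not r) ∧ r)) = max(0.9, 0.2) = 0.9
not p: Łukasiewicz ¬ gives 1 − 0.9 = 0.1
((((q ∨ p) → not r) ∨ ((q → not r) ∧ r)) ∨ not p) = max(0.9, 0.1) = 0.9
not ((((q ∨ p) → not r) ∨ ((q → not r) ∧ r)) ∨ not p): Łukasiewicz ¬ gives 1 − 0.9 = 0.1
(((p → ((r → not r) → q)) → q) → not ((((q ∨ p) → not r) ∨ ((q → not r) ∧ r)) ∨ not p)): min(1, 1 − 0.9 + 0.1) = 0.2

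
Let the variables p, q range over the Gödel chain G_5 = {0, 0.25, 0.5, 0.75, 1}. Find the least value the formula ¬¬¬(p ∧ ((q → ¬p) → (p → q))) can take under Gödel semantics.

0.00

The minimum is attained at p = 0.25, q = 0.25:
  ¬p: Gödel ¬ of 0.25 = 0 (operand ≠ 0)
  (q → ¬p): 0.25 > 0, so result = 0
  (p → q): 0.25 ≤ 0.25, so result = 1
  ((q → ¬p) → (p → q)): 0 ≤ 1, so result = 1
  (p ∧ ((q → ¬p) → (p → q))) = min(0.25, 1) = 0.25
  ¬(p ∧ ((q → ¬p) → (p → q))): Gödel ¬ of 0.25 = 0 (operand ≠ 0)
  ¬¬(p ∧ ((q → ¬p) → (p → q))): Gödel ¬ of 0 = 1 (operand is 0)
  ¬¬¬(p ∧ ((q → ¬p) → (p → q))): Gödel ¬ of 1 = 0 (operand ≠ 0)
Checking all 25 assignments confirms none give a value below 0.00.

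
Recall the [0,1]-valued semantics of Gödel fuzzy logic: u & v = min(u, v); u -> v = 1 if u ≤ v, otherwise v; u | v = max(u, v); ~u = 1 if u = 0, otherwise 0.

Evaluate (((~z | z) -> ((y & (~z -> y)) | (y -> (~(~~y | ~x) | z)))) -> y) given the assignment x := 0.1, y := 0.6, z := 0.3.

~z: Gödel ¬ of 0.3 = 0 (operand ≠ 0)
(~z | z) = max(0, 0.3) = 0.3
~z: Gödel ¬ of 0.3 = 0 (operand ≠ 0)
(~z -> y): 0 ≤ 0.6, so result = 1
(y & (~z -> y)) = min(0.6, 1) = 0.6
~y: Gödel ¬ of 0.6 = 0 (operand ≠ 0)
~~y: Gödel ¬ of 0 = 1 (operand is 0)
~x: Gödel ¬ of 0.1 = 0 (operand ≠ 0)
(~~y | ~x) = max(1, 0) = 1
~(~~y | ~x): Gödel ¬ of 1 = 0 (operand ≠ 0)
(~(~~y | ~x) | z) = max(0, 0.3) = 0.3
(y -> (~(~~y | ~x) | z)): 0.6 > 0.3, so result = 0.3
((y & (~z -> y)) | (y -> (~(~~y | ~x) | z))) = max(0.6, 0.3) = 0.6
((~z | z) -> ((y & (~z -> y)) | (y -> (~(~~y | ~x) | z)))): 0.3 ≤ 0.6, so result = 1
(((~z | z) -> ((y & (~z -> y)) | (y -> (~(~~y | ~x) | z)))) -> y): 1 > 0.6, so result = 0.6

0.60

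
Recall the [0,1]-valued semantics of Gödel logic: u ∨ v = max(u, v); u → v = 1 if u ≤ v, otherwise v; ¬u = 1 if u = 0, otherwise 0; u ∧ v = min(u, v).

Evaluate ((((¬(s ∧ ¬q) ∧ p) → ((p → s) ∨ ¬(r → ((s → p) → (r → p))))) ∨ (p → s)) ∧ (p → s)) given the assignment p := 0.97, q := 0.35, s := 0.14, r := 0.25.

¬q: Gödel ¬ of 0.35 = 0 (operand ≠ 0)
(s ∧ ¬q) = min(0.14, 0) = 0
¬(s ∧ ¬q): Gödel ¬ of 0 = 1 (operand is 0)
(¬(s ∧ ¬q) ∧ p) = min(1, 0.97) = 0.97
(p → s): 0.97 > 0.14, so result = 0.14
(s → p): 0.14 ≤ 0.97, so result = 1
(r → p): 0.25 ≤ 0.97, so result = 1
((s → p) → (r → p)): 1 ≤ 1, so result = 1
(r → ((s → p) → (r → p))): 0.25 ≤ 1, so result = 1
¬(r → ((s → p) → (r → p))): Gödel ¬ of 1 = 0 (operand ≠ 0)
((p → s) ∨ ¬(r → ((s → p) → (r → p)))) = max(0.14, 0) = 0.14
((¬(s ∧ ¬q) ∧ p) → ((p → s) ∨ ¬(r → ((s → p) → (r → p))))): 0.97 > 0.14, so result = 0.14
(p → s): 0.97 > 0.14, so result = 0.14
(((¬(s ∧ ¬q) ∧ p) → ((p → s) ∨ ¬(r → ((s → p) → (r → p))))) ∨ (p → s)) = max(0.14, 0.14) = 0.14
(p → s): 0.97 > 0.14, so result = 0.14
((((¬(s ∧ ¬q) ∧ p) → ((p → s) ∨ ¬(r → ((s → p) → (r → p))))) ∨ (p → s)) ∧ (p → s)) = min(0.14, 0.14) = 0.14

0.14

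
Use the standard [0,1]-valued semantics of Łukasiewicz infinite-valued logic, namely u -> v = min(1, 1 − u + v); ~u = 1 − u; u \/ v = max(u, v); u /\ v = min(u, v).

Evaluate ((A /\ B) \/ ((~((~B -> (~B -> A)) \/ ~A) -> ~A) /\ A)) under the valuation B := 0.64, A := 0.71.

(A /\ B) = min(0.71, 0.64) = 0.64
~B: Łukasiewicz ¬ gives 1 − 0.64 = 0.36
~B: Łukasiewicz ¬ gives 1 − 0.64 = 0.36
(~B -> A): min(1, 1 − 0.36 + 0.71) = 1
(~B -> (~B -> A)): min(1, 1 − 0.36 + 1) = 1
~A: Łukasiewicz ¬ gives 1 − 0.71 = 0.29
((~B -> (~B -> A)) \/ ~A) = max(1, 0.29) = 1
~((~B -> (~B -> A)) \/ ~A): Łukasiewicz ¬ gives 1 − 1 = 0
~A: Łukasiewicz ¬ gives 1 − 0.71 = 0.29
(~((~B -> (~B -> A)) \/ ~A) -> ~A): min(1, 1 − 0 + 0.29) = 1
((~((~B -> (~B -> A)) \/ ~A) -> ~A) /\ A) = min(1, 0.71) = 0.71
((A /\ B) \/ ((~((~B -> (~B -> A)) \/ ~A) -> ~A) /\ A)) = max(0.64, 0.71) = 0.71

0.71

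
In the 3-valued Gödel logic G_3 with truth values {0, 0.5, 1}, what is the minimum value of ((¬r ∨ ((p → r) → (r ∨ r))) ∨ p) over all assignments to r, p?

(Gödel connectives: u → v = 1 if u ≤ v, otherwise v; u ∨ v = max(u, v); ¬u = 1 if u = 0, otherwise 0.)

The minimum is attained at r = 0.5, p = 0:
  ¬r: Gödel ¬ of 0.5 = 0 (operand ≠ 0)
  (p → r): 0 ≤ 0.5, so result = 1
  (r ∨ r) = max(0.5, 0.5) = 0.5
  ((p → r) → (r ∨ r)): 1 > 0.5, so result = 0.5
  (¬r ∨ ((p → r) → (r ∨ r))) = max(0, 0.5) = 0.5
  ((¬r ∨ ((p → r) → (r ∨ r))) ∨ p) = max(0.5, 0) = 0.5
Checking all 9 assignments confirms none give a value below 0.50.

0.50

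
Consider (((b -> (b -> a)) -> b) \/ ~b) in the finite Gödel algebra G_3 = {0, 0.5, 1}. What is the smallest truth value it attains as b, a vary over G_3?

The minimum is attained at b = 0.5, a = 0.5:
  (b -> a): 0.5 ≤ 0.5, so result = 1
  (b -> (b -> a)): 0.5 ≤ 1, so result = 1
  ((b -> (b -> a)) -> b): 1 > 0.5, so result = 0.5
  ~b: Gödel ¬ of 0.5 = 0 (operand ≠ 0)
  (((b -> (b -> a)) -> b) \/ ~b) = max(0.5, 0) = 0.5
Checking all 9 assignments confirms none give a value below 0.50.

0.50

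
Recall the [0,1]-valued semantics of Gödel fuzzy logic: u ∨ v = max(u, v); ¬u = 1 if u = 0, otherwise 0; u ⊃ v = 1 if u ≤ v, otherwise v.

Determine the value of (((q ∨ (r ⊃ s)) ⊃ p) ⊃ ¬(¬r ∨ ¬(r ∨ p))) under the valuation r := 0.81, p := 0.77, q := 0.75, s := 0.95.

(r ⊃ s): 0.81 ≤ 0.95, so result = 1
(q ∨ (r ⊃ s)) = max(0.75, 1) = 1
((q ∨ (r ⊃ s)) ⊃ p): 1 > 0.77, so result = 0.77
¬r: Gödel ¬ of 0.81 = 0 (operand ≠ 0)
(r ∨ p) = max(0.81, 0.77) = 0.81
¬(r ∨ p): Gödel ¬ of 0.81 = 0 (operand ≠ 0)
(¬r ∨ ¬(r ∨ p)) = max(0, 0) = 0
¬(¬r ∨ ¬(r ∨ p)): Gödel ¬ of 0 = 1 (operand is 0)
(((q ∨ (r ⊃ s)) ⊃ p) ⊃ ¬(¬r ∨ ¬(r ∨ p))): 0.77 ≤ 1, so result = 1

1.00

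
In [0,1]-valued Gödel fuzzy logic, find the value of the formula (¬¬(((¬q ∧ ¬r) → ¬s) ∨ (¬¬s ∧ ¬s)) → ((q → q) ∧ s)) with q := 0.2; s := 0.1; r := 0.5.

0.10

¬q: Gödel ¬ of 0.2 = 0 (operand ≠ 0)
¬r: Gödel ¬ of 0.5 = 0 (operand ≠ 0)
(¬q ∧ ¬r) = min(0, 0) = 0
¬s: Gödel ¬ of 0.1 = 0 (operand ≠ 0)
((¬q ∧ ¬r) → ¬s): 0 ≤ 0, so result = 1
¬s: Gödel ¬ of 0.1 = 0 (operand ≠ 0)
¬¬s: Gödel ¬ of 0 = 1 (operand is 0)
¬s: Gödel ¬ of 0.1 = 0 (operand ≠ 0)
(¬¬s ∧ ¬s) = min(1, 0) = 0
(((¬q ∧ ¬r) → ¬s) ∨ (¬¬s ∧ ¬s)) = max(1, 0) = 1
¬(((¬q ∧ ¬r) → ¬s) ∨ (¬¬s ∧ ¬s)): Gödel ¬ of 1 = 0 (operand ≠ 0)
¬¬(((¬q ∧ ¬r) → ¬s) ∨ (¬¬s ∧ ¬s)): Gödel ¬ of 0 = 1 (operand is 0)
(q → q): 0.2 ≤ 0.2, so result = 1
((q → q) ∧ s) = min(1, 0.1) = 0.1
(¬¬(((¬q ∧ ¬r) → ¬s) ∨ (¬¬s ∧ ¬s)) → ((q → q) ∧ s)): 1 > 0.1, so result = 0.1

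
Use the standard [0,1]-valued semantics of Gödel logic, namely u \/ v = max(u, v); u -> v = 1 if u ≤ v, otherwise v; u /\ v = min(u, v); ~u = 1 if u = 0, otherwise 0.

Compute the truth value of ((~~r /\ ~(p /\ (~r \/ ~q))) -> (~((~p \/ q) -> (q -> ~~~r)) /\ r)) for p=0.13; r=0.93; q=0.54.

~r: Gödel ¬ of 0.93 = 0 (operand ≠ 0)
~~r: Gödel ¬ of 0 = 1 (operand is 0)
~r: Gödel ¬ of 0.93 = 0 (operand ≠ 0)
~q: Gödel ¬ of 0.54 = 0 (operand ≠ 0)
(~r \/ ~q) = max(0, 0) = 0
(p /\ (~r \/ ~q)) = min(0.13, 0) = 0
~(p /\ (~r \/ ~q)): Gödel ¬ of 0 = 1 (operand is 0)
(~~r /\ ~(p /\ (~r \/ ~q))) = min(1, 1) = 1
~p: Gödel ¬ of 0.13 = 0 (operand ≠ 0)
(~p \/ q) = max(0, 0.54) = 0.54
~r: Gödel ¬ of 0.93 = 0 (operand ≠ 0)
~~r: Gödel ¬ of 0 = 1 (operand is 0)
~~~r: Gödel ¬ of 1 = 0 (operand ≠ 0)
(q -> ~~~r): 0.54 > 0, so result = 0
((~p \/ q) -> (q -> ~~~r)): 0.54 > 0, so result = 0
~((~p \/ q) -> (q -> ~~~r)): Gödel ¬ of 0 = 1 (operand is 0)
(~((~p \/ q) -> (q -> ~~~r)) /\ r) = min(1, 0.93) = 0.93
((~~r /\ ~(p /\ (~r \/ ~q))) -> (~((~p \/ q) -> (q -> ~~~r)) /\ r)): 1 > 0.93, so result = 0.93

0.93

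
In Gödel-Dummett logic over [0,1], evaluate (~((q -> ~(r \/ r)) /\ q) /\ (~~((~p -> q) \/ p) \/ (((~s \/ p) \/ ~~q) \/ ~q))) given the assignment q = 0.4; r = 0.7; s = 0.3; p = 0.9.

1.00

(r \/ r) = max(0.7, 0.7) = 0.7
~(r \/ r): Gödel ¬ of 0.7 = 0 (operand ≠ 0)
(q -> ~(r \/ r)): 0.4 > 0, so result = 0
((q -> ~(r \/ r)) /\ q) = min(0, 0.4) = 0
~((q -> ~(r \/ r)) /\ q): Gödel ¬ of 0 = 1 (operand is 0)
~p: Gödel ¬ of 0.9 = 0 (operand ≠ 0)
(~p -> q): 0 ≤ 0.4, so result = 1
((~p -> q) \/ p) = max(1, 0.9) = 1
~((~p -> q) \/ p): Gödel ¬ of 1 = 0 (operand ≠ 0)
~~((~p -> q) \/ p): Gödel ¬ of 0 = 1 (operand is 0)
~s: Gödel ¬ of 0.3 = 0 (operand ≠ 0)
(~s \/ p) = max(0, 0.9) = 0.9
~q: Gödel ¬ of 0.4 = 0 (operand ≠ 0)
~~q: Gödel ¬ of 0 = 1 (operand is 0)
((~s \/ p) \/ ~~q) = max(0.9, 1) = 1
~q: Gödel ¬ of 0.4 = 0 (operand ≠ 0)
(((~s \/ p) \/ ~~q) \/ ~q) = max(1, 0) = 1
(~~((~p -> q) \/ p) \/ (((~s \/ p) \/ ~~q) \/ ~q)) = max(1, 1) = 1
(~((q -> ~(r \/ r)) /\ q) /\ (~~((~p -> q) \/ p) \/ (((~s \/ p) \/ ~~q) \/ ~q))) = min(1, 1) = 1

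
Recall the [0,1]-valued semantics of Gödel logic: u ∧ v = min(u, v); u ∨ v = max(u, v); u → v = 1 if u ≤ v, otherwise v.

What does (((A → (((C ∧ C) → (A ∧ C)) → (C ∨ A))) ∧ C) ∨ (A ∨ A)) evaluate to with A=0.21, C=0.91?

0.91

(C ∧ C) = min(0.91, 0.91) = 0.91
(A ∧ C) = min(0.21, 0.91) = 0.21
((C ∧ C) → (A ∧ C)): 0.91 > 0.21, so result = 0.21
(C ∨ A) = max(0.91, 0.21) = 0.91
(((C ∧ C) → (A ∧ C)) → (C ∨ A)): 0.21 ≤ 0.91, so result = 1
(A → (((C ∧ C) → (A ∧ C)) → (C ∨ A))): 0.21 ≤ 1, so result = 1
((A → (((C ∧ C) → (A ∧ C)) → (C ∨ A))) ∧ C) = min(1, 0.91) = 0.91
(A ∨ A) = max(0.21, 0.21) = 0.21
(((A → (((C ∧ C) → (A ∧ C)) → (C ∨ A))) ∧ C) ∨ (A ∨ A)) = max(0.91, 0.21) = 0.91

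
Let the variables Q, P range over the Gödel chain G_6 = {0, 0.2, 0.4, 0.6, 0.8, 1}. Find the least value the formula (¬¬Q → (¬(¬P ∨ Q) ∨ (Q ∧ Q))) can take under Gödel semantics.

The minimum is attained at Q = 0.2, P = 0:
  ¬Q: Gödel ¬ of 0.2 = 0 (operand ≠ 0)
  ¬¬Q: Gödel ¬ of 0 = 1 (operand is 0)
  ¬P: Gödel ¬ of 0 = 1 (operand is 0)
  (¬P ∨ Q) = max(1, 0.2) = 1
  ¬(¬P ∨ Q): Gödel ¬ of 1 = 0 (operand ≠ 0)
  (Q ∧ Q) = min(0.2, 0.2) = 0.2
  (¬(¬P ∨ Q) ∨ (Q ∧ Q)) = max(0, 0.2) = 0.2
  (¬¬Q → (¬(¬P ∨ Q) ∨ (Q ∧ Q))): 1 > 0.2, so result = 0.2
Checking all 36 assignments confirms none give a value below 0.20.

0.20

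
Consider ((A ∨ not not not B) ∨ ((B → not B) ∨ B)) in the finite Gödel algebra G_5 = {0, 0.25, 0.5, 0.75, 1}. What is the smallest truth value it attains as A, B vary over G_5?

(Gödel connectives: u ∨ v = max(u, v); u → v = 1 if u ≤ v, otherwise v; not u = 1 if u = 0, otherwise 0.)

The minimum is attained at A = 0, B = 0.25:
  not B: Gödel ¬ of 0.25 = 0 (operand ≠ 0)
  not not B: Gödel ¬ of 0 = 1 (operand is 0)
  not not not B: Gödel ¬ of 1 = 0 (operand ≠ 0)
  (A ∨ not not not B) = max(0, 0) = 0
  not B: Gödel ¬ of 0.25 = 0 (operand ≠ 0)
  (B → not B): 0.25 > 0, so result = 0
  ((B → not B) ∨ B) = max(0, 0.25) = 0.25
  ((A ∨ not not not B) ∨ ((B → not B) ∨ B)) = max(0, 0.25) = 0.25
Checking all 25 assignments confirms none give a value below 0.25.

0.25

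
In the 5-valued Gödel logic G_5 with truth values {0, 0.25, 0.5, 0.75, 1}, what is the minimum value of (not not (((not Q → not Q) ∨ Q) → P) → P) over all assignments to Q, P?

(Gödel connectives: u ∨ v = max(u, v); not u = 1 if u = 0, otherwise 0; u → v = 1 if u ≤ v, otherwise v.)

The minimum is attained at Q = 0, P = 0.25:
  not Q: Gödel ¬ of 0 = 1 (operand is 0)
  not Q: Gödel ¬ of 0 = 1 (operand is 0)
  (not Q → not Q): 1 ≤ 1, so result = 1
  ((not Q → not Q) ∨ Q) = max(1, 0) = 1
  (((not Q → not Q) ∨ Q) → P): 1 > 0.25, so result = 0.25
  not (((not Q → not Q) ∨ Q) → P): Gödel ¬ of 0.25 = 0 (operand ≠ 0)
  not not (((not Q → not Q) ∨ Q) → P): Gödel ¬ of 0 = 1 (operand is 0)
  (not not (((not Q → not Q) ∨ Q) → P) → P): 1 > 0.25, so result = 0.25
Checking all 25 assignments confirms none give a value below 0.25.

0.25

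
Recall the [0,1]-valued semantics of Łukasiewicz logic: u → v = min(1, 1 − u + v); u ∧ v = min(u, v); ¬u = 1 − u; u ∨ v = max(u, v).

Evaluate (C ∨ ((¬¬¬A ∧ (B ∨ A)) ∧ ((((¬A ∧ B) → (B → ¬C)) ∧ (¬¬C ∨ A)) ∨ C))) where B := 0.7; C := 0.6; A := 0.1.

0.60

¬A: Łukasiewicz ¬ gives 1 − 0.1 = 0.9
¬¬A: Łukasiewicz ¬ gives 1 − 0.9 = 0.1
¬¬¬A: Łukasiewicz ¬ gives 1 − 0.1 = 0.9
(B ∨ A) = max(0.7, 0.1) = 0.7
(¬¬¬A ∧ (B ∨ A)) = min(0.9, 0.7) = 0.7
¬A: Łukasiewicz ¬ gives 1 − 0.1 = 0.9
(¬A ∧ B) = min(0.9, 0.7) = 0.7
¬C: Łukasiewicz ¬ gives 1 − 0.6 = 0.4
(B → ¬C): min(1, 1 − 0.7 + 0.4) = 0.7
((¬A ∧ B) → (B → ¬C)): min(1, 1 − 0.7 + 0.7) = 1
¬C: Łukasiewicz ¬ gives 1 − 0.6 = 0.4
¬¬C: Łukasiewicz ¬ gives 1 − 0.4 = 0.6
(¬¬C ∨ A) = max(0.6, 0.1) = 0.6
(((¬A ∧ B) → (B → ¬C)) ∧ (¬¬C ∨ A)) = min(1, 0.6) = 0.6
((((¬A ∧ B) → (B → ¬C)) ∧ (¬¬C ∨ A)) ∨ C) = max(0.6, 0.6) = 0.6
((¬¬¬A ∧ (B ∨ A)) ∧ ((((¬A ∧ B) → (B → ¬C)) ∧ (¬¬C ∨ A)) ∨ C)) = min(0.7, 0.6) = 0.6
(C ∨ ((¬¬¬A ∧ (B ∨ A)) ∧ ((((¬A ∧ B) → (B → ¬C)) ∧ (¬¬C ∨ A)) ∨ C))) = max(0.6, 0.6) = 0.6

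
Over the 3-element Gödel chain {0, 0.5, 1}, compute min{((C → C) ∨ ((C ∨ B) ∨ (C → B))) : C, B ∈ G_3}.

Every assignment gives 1. For instance at C = 0, B = 0:
  (C → C): 0 ≤ 0, so result = 1
  (C ∨ B) = max(0, 0) = 0
  (C → B): 0 ≤ 0, so result = 1
  ((C ∨ B) ∨ (C → B)) = max(0, 1) = 1
  ((C → C) ∨ ((C ∨ B) ∨ (C → B))) = max(1, 1) = 1
All 9 assignments give value 1 — the formula is a G_3-tautology.

1.00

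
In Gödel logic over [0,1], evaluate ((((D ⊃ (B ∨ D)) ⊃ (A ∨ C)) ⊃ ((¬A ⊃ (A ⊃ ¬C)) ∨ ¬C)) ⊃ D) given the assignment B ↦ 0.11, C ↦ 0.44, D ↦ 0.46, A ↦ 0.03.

0.46

(B ∨ D) = max(0.11, 0.46) = 0.46
(D ⊃ (B ∨ D)): 0.46 ≤ 0.46, so result = 1
(A ∨ C) = max(0.03, 0.44) = 0.44
((D ⊃ (B ∨ D)) ⊃ (A ∨ C)): 1 > 0.44, so result = 0.44
¬A: Gödel ¬ of 0.03 = 0 (operand ≠ 0)
¬C: Gödel ¬ of 0.44 = 0 (operand ≠ 0)
(A ⊃ ¬C): 0.03 > 0, so result = 0
(¬A ⊃ (A ⊃ ¬C)): 0 ≤ 0, so result = 1
¬C: Gödel ¬ of 0.44 = 0 (operand ≠ 0)
((¬A ⊃ (A ⊃ ¬C)) ∨ ¬C) = max(1, 0) = 1
(((D ⊃ (B ∨ D)) ⊃ (A ∨ C)) ⊃ ((¬A ⊃ (A ⊃ ¬C)) ∨ ¬C)): 0.44 ≤ 1, so result = 1
((((D ⊃ (B ∨ D)) ⊃ (A ∨ C)) ⊃ ((¬A ⊃ (A ⊃ ¬C)) ∨ ¬C)) ⊃ D): 1 > 0.46, so result = 0.46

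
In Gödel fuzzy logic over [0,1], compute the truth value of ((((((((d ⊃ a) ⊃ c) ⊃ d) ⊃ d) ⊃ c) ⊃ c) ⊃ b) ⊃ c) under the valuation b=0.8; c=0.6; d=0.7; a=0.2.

(d ⊃ a): 0.7 > 0.2, so result = 0.2
((d ⊃ a) ⊃ c): 0.2 ≤ 0.6, so result = 1
(((d ⊃ a) ⊃ c) ⊃ d): 1 > 0.7, so result = 0.7
((((d ⊃ a) ⊃ c) ⊃ d) ⊃ d): 0.7 ≤ 0.7, so result = 1
(((((d ⊃ a) ⊃ c) ⊃ d) ⊃ d) ⊃ c): 1 > 0.6, so result = 0.6
((((((d ⊃ a) ⊃ c) ⊃ d) ⊃ d) ⊃ c) ⊃ c): 0.6 ≤ 0.6, so result = 1
(((((((d ⊃ a) ⊃ c) ⊃ d) ⊃ d) ⊃ c) ⊃ c) ⊃ b): 1 > 0.8, so result = 0.8
((((((((d ⊃ a) ⊃ c) ⊃ d) ⊃ d) ⊃ c) ⊃ c) ⊃ b) ⊃ c): 0.8 > 0.6, so result = 0.6

0.60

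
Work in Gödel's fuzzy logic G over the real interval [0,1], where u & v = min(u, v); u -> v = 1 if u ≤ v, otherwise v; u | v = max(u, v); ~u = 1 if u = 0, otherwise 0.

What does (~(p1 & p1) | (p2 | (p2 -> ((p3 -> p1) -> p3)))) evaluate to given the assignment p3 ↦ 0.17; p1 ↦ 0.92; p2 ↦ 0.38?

0.38

(p1 & p1) = min(0.92, 0.92) = 0.92
~(p1 & p1): Gödel ¬ of 0.92 = 0 (operand ≠ 0)
(p3 -> p1): 0.17 ≤ 0.92, so result = 1
((p3 -> p1) -> p3): 1 > 0.17, so result = 0.17
(p2 -> ((p3 -> p1) -> p3)): 0.38 > 0.17, so result = 0.17
(p2 | (p2 -> ((p3 -> p1) -> p3))) = max(0.38, 0.17) = 0.38
(~(p1 & p1) | (p2 | (p2 -> ((p3 -> p1) -> p3)))) = max(0, 0.38) = 0.38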